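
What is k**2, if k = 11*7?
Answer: 5929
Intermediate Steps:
k = 77
k**2 = 77**2 = 5929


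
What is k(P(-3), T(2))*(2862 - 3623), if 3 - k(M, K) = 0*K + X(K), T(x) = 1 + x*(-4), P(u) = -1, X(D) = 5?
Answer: 1522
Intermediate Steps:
T(x) = 1 - 4*x
k(M, K) = -2 (k(M, K) = 3 - (0*K + 5) = 3 - (0 + 5) = 3 - 1*5 = 3 - 5 = -2)
k(P(-3), T(2))*(2862 - 3623) = -2*(2862 - 3623) = -2*(-761) = 1522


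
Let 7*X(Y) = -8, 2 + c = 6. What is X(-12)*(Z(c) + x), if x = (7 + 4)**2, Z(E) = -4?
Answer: -936/7 ≈ -133.71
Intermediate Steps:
c = 4 (c = -2 + 6 = 4)
X(Y) = -8/7 (X(Y) = (1/7)*(-8) = -8/7)
x = 121 (x = 11**2 = 121)
X(-12)*(Z(c) + x) = -8*(-4 + 121)/7 = -8/7*117 = -936/7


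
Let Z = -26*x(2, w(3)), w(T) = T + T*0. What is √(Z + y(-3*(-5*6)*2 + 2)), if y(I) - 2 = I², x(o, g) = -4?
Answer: √33230 ≈ 182.29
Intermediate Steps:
w(T) = T (w(T) = T + 0 = T)
Z = 104 (Z = -26*(-4) = 104)
y(I) = 2 + I²
√(Z + y(-3*(-5*6)*2 + 2)) = √(104 + (2 + (-3*(-5*6)*2 + 2)²)) = √(104 + (2 + (-(-90)*2 + 2)²)) = √(104 + (2 + (-3*(-60) + 2)²)) = √(104 + (2 + (180 + 2)²)) = √(104 + (2 + 182²)) = √(104 + (2 + 33124)) = √(104 + 33126) = √33230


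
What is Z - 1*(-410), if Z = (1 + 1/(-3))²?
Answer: 3694/9 ≈ 410.44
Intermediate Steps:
Z = 4/9 (Z = (1 - ⅓)² = (⅔)² = 4/9 ≈ 0.44444)
Z - 1*(-410) = 4/9 - 1*(-410) = 4/9 + 410 = 3694/9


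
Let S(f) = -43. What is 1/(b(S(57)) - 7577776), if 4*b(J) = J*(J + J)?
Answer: -2/15153703 ≈ -1.3198e-7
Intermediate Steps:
b(J) = J**2/2 (b(J) = (J*(J + J))/4 = (J*(2*J))/4 = (2*J**2)/4 = J**2/2)
1/(b(S(57)) - 7577776) = 1/((1/2)*(-43)**2 - 7577776) = 1/((1/2)*1849 - 7577776) = 1/(1849/2 - 7577776) = 1/(-15153703/2) = -2/15153703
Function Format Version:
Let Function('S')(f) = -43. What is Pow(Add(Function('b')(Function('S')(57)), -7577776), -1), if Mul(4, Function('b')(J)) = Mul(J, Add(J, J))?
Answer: Rational(-2, 15153703) ≈ -1.3198e-7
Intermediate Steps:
Function('b')(J) = Mul(Rational(1, 2), Pow(J, 2)) (Function('b')(J) = Mul(Rational(1, 4), Mul(J, Add(J, J))) = Mul(Rational(1, 4), Mul(J, Mul(2, J))) = Mul(Rational(1, 4), Mul(2, Pow(J, 2))) = Mul(Rational(1, 2), Pow(J, 2)))
Pow(Add(Function('b')(Function('S')(57)), -7577776), -1) = Pow(Add(Mul(Rational(1, 2), Pow(-43, 2)), -7577776), -1) = Pow(Add(Mul(Rational(1, 2), 1849), -7577776), -1) = Pow(Add(Rational(1849, 2), -7577776), -1) = Pow(Rational(-15153703, 2), -1) = Rational(-2, 15153703)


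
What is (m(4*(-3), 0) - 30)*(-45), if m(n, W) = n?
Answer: 1890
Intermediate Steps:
(m(4*(-3), 0) - 30)*(-45) = (4*(-3) - 30)*(-45) = (-12 - 30)*(-45) = -42*(-45) = 1890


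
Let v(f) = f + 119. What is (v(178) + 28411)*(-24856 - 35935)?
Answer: -1745188028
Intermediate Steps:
v(f) = 119 + f
(v(178) + 28411)*(-24856 - 35935) = ((119 + 178) + 28411)*(-24856 - 35935) = (297 + 28411)*(-60791) = 28708*(-60791) = -1745188028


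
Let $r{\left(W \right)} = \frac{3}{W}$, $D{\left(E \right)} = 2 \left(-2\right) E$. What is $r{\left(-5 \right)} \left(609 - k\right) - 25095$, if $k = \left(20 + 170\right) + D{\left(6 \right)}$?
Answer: $- \frac{126804}{5} \approx -25361.0$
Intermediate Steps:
$D{\left(E \right)} = - 4 E$
$k = 166$ ($k = \left(20 + 170\right) - 24 = 190 - 24 = 166$)
$r{\left(-5 \right)} \left(609 - k\right) - 25095 = \frac{3}{-5} \left(609 - 166\right) - 25095 = 3 \left(- \frac{1}{5}\right) \left(609 - 166\right) - 25095 = \left(- \frac{3}{5}\right) 443 - 25095 = - \frac{1329}{5} - 25095 = - \frac{126804}{5}$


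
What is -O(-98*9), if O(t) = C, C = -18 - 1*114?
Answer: 132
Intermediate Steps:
C = -132 (C = -18 - 114 = -132)
O(t) = -132
-O(-98*9) = -1*(-132) = 132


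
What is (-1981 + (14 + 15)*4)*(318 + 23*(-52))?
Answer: 1637470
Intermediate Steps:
(-1981 + (14 + 15)*4)*(318 + 23*(-52)) = (-1981 + 29*4)*(318 - 1196) = (-1981 + 116)*(-878) = -1865*(-878) = 1637470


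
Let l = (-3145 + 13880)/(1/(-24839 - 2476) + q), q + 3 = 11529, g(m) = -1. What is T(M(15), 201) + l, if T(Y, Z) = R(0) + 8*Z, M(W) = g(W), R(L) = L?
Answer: 506544190437/314832689 ≈ 1608.9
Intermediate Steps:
q = 11526 (q = -3 + 11529 = 11526)
M(W) = -1
T(Y, Z) = 8*Z (T(Y, Z) = 0 + 8*Z = 8*Z)
l = 293226525/314832689 (l = (-3145 + 13880)/(1/(-24839 - 2476) + 11526) = 10735/(1/(-27315) + 11526) = 10735/(-1/27315 + 11526) = 10735/(314832689/27315) = 10735*(27315/314832689) = 293226525/314832689 ≈ 0.93137)
T(M(15), 201) + l = 8*201 + 293226525/314832689 = 1608 + 293226525/314832689 = 506544190437/314832689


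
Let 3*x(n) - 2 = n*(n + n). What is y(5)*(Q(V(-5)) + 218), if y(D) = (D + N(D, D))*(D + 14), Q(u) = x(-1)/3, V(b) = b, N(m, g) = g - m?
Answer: 186770/9 ≈ 20752.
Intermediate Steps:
x(n) = ⅔ + 2*n²/3 (x(n) = ⅔ + (n*(n + n))/3 = ⅔ + (n*(2*n))/3 = ⅔ + (2*n²)/3 = ⅔ + 2*n²/3)
Q(u) = 4/9 (Q(u) = (⅔ + (⅔)*(-1)²)/3 = (⅔ + (⅔)*1)*(⅓) = (⅔ + ⅔)*(⅓) = (4/3)*(⅓) = 4/9)
y(D) = D*(14 + D) (y(D) = (D + (D - D))*(D + 14) = (D + 0)*(14 + D) = D*(14 + D))
y(5)*(Q(V(-5)) + 218) = (5*(14 + 5))*(4/9 + 218) = (5*19)*(1966/9) = 95*(1966/9) = 186770/9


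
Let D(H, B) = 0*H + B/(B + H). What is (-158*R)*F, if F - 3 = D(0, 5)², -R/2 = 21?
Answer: 26544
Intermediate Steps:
R = -42 (R = -2*21 = -42)
D(H, B) = B/(B + H) (D(H, B) = 0 + B/(B + H) = B/(B + H))
F = 4 (F = 3 + (5/(5 + 0))² = 3 + (5/5)² = 3 + (5*(⅕))² = 3 + 1² = 3 + 1 = 4)
(-158*R)*F = -158*(-42)*4 = 6636*4 = 26544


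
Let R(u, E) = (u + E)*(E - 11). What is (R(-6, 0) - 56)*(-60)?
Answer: -600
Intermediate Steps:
R(u, E) = (-11 + E)*(E + u) (R(u, E) = (E + u)*(-11 + E) = (-11 + E)*(E + u))
(R(-6, 0) - 56)*(-60) = ((0² - 11*0 - 11*(-6) + 0*(-6)) - 56)*(-60) = ((0 + 0 + 66 + 0) - 56)*(-60) = (66 - 56)*(-60) = 10*(-60) = -600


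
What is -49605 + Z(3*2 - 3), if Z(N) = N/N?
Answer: -49604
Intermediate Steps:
Z(N) = 1
-49605 + Z(3*2 - 3) = -49605 + 1 = -49604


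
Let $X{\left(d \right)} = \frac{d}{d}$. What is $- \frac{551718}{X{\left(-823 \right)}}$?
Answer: $-551718$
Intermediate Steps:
$X{\left(d \right)} = 1$
$- \frac{551718}{X{\left(-823 \right)}} = - \frac{551718}{1} = \left(-551718\right) 1 = -551718$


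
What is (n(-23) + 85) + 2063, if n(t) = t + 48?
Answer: 2173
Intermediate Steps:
n(t) = 48 + t
(n(-23) + 85) + 2063 = ((48 - 23) + 85) + 2063 = (25 + 85) + 2063 = 110 + 2063 = 2173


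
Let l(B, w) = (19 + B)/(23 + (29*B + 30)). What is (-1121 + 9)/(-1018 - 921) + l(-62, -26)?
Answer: 2023817/3383555 ≈ 0.59813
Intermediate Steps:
l(B, w) = (19 + B)/(53 + 29*B) (l(B, w) = (19 + B)/(23 + (30 + 29*B)) = (19 + B)/(53 + 29*B))
(-1121 + 9)/(-1018 - 921) + l(-62, -26) = (-1121 + 9)/(-1018 - 921) + (19 - 62)/(53 + 29*(-62)) = -1112/(-1939) - 43/(53 - 1798) = -1112*(-1/1939) - 43/(-1745) = 1112/1939 - 1/1745*(-43) = 1112/1939 + 43/1745 = 2023817/3383555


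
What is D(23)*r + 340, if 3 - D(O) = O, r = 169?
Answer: -3040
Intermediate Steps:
D(O) = 3 - O
D(23)*r + 340 = (3 - 1*23)*169 + 340 = (3 - 23)*169 + 340 = -20*169 + 340 = -3380 + 340 = -3040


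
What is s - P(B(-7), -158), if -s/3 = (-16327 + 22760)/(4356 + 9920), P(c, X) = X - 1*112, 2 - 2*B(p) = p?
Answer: 3835221/14276 ≈ 268.65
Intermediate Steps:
B(p) = 1 - p/2
P(c, X) = -112 + X (P(c, X) = X - 112 = -112 + X)
s = -19299/14276 (s = -3*(-16327 + 22760)/(4356 + 9920) = -19299/14276 ≈ -1.3518)
s - P(B(-7), -158) = -19299/14276 - (-112 - 158) = -19299/14276 - 1*(-270) = -19299/14276 + 270 = 3835221/14276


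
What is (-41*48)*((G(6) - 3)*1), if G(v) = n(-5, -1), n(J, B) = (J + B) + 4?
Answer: 9840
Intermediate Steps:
n(J, B) = 4 + B + J (n(J, B) = (B + J) + 4 = 4 + B + J)
G(v) = -2 (G(v) = 4 - 1 - 5 = -2)
(-41*48)*((G(6) - 3)*1) = (-41*48)*((-2 - 3)*1) = -(-9840) = -1968*(-5) = 9840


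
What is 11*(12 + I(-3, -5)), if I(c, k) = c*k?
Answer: 297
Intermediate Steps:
11*(12 + I(-3, -5)) = 11*(12 - 3*(-5)) = 11*(12 + 15) = 11*27 = 297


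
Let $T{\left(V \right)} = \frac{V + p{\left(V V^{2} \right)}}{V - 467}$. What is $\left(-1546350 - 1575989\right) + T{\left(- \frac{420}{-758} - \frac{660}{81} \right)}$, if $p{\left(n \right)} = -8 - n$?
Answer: $- \frac{1587857032146745661005}{508547143528569} \approx -3.1223 \cdot 10^{6}$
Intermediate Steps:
$T{\left(V \right)} = \frac{-8 + V - V^{3}}{-467 + V}$ ($T{\left(V \right)} = \frac{V - \left(8 + V V^{2}\right)}{V - 467} = \frac{V - \left(8 + V^{3}\right)}{-467 + V} = \frac{-8 + V - V^{3}}{-467 + V}$)
$\left(-1546350 - 1575989\right) + T{\left(- \frac{420}{-758} - \frac{660}{81} \right)} = \left(-1546350 - 1575989\right) + \frac{-8 - \left(- \frac{210}{379} + \frac{220}{27}\right) - \left(- \frac{420}{-758} - \frac{660}{81}\right)^{3}}{-467 - \left(- \frac{210}{379} + \frac{220}{27}\right)} = -3122339 + \frac{-8 - \frac{77710}{10233} - \left(\left(-420\right) \left(- \frac{1}{758}\right) - \frac{220}{27}\right)^{3}}{-467 - \frac{77710}{10233}} = -3122339 + \frac{-8 + \left(\frac{210}{379} - \frac{220}{27}\right) - \left(\frac{210}{379} - \frac{220}{27}\right)^{3}}{-467 + \left(\frac{210}{379} - \frac{220}{27}\right)} = -3122339 + \frac{-8 - \frac{77710}{10233} - \left(- \frac{77710}{10233}\right)^{3}}{-467 - \frac{77710}{10233}} = -3122339 + \frac{-8 - \frac{77710}{10233} - - \frac{469278575011000}{1071541319337}}{- \frac{4856521}{10233}} = -3122339 - \frac{10233 \left(-8 - \frac{77710}{10233} + \frac{469278575011000}{1071541319337}\right)}{4856521} = -3122339 - \frac{452568897058114}{508547143528569} = - \frac{1587857032146745661005}{508547143528569}$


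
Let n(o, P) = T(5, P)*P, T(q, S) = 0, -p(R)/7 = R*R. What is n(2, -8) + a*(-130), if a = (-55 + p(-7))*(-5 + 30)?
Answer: 1293500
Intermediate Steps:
p(R) = -7*R² (p(R) = -7*R*R = -7*R²)
a = -9950 (a = (-55 - 7*(-7)²)*(-5 + 30) = (-55 - 7*49)*25 = (-55 - 343)*25 = -398*25 = -9950)
n(o, P) = 0 (n(o, P) = 0*P = 0)
n(2, -8) + a*(-130) = 0 - 9950*(-130) = 0 + 1293500 = 1293500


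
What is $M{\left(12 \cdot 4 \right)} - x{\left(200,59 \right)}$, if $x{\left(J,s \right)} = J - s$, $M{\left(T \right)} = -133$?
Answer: $-274$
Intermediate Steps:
$M{\left(12 \cdot 4 \right)} - x{\left(200,59 \right)} = -133 - \left(200 - 59\right) = -133 - 141 = -274$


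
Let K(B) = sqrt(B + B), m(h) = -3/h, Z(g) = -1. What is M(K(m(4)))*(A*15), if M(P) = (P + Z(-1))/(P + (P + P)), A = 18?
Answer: 90 + 30*I*sqrt(6) ≈ 90.0 + 73.485*I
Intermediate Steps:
K(B) = sqrt(2)*sqrt(B) (K(B) = sqrt(2*B) = sqrt(2)*sqrt(B))
M(P) = (-1 + P)/(3*P) (M(P) = (P - 1)/(P + (P + P)) = (-1 + P)/(P + 2*P) = (-1 + P)/((3*P)) = (-1 + P)*(1/(3*P)) = (-1 + P)/(3*P))
M(K(m(4)))*(A*15) = ((-1 + sqrt(2)*sqrt(-3/4))/(3*((sqrt(2)*sqrt(-3/4)))))*(18*15) = ((-1 + sqrt(2)*sqrt(-3*1/4))/(3*((sqrt(2)*sqrt(-3*1/4)))))*270 = ((-1 + sqrt(2)*sqrt(-3/4))/(3*((sqrt(2)*sqrt(-3/4)))))*270 = ((-1 + sqrt(2)*(I*sqrt(3)/2))/(3*((sqrt(2)*(I*sqrt(3)/2)))))*270 = ((-1 + I*sqrt(6)/2)/(3*((I*sqrt(6)/2))))*270 = ((-I*sqrt(6)/3)*(-1 + I*sqrt(6)/2)/3)*270 = -I*sqrt(6)*(-1 + I*sqrt(6)/2)/9*270 = -30*I*sqrt(6)*(-1 + I*sqrt(6)/2)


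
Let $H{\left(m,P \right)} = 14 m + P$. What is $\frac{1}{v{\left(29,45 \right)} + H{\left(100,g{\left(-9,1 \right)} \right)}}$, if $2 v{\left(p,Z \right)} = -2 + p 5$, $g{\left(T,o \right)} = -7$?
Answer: $\frac{2}{2929} \approx 0.00068283$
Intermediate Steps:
$H{\left(m,P \right)} = P + 14 m$
$v{\left(p,Z \right)} = -1 + \frac{5 p}{2}$ ($v{\left(p,Z \right)} = \frac{-2 + p 5}{2} = \frac{-2 + 5 p}{2} = -1 + \frac{5 p}{2}$)
$\frac{1}{v{\left(29,45 \right)} + H{\left(100,g{\left(-9,1 \right)} \right)}} = \frac{1}{\left(-1 + \frac{5}{2} \cdot 29\right) + \left(-7 + 14 \cdot 100\right)} = \frac{1}{\left(-1 + \frac{145}{2}\right) + \left(-7 + 1400\right)} = \frac{1}{\frac{143}{2} + 1393} = \frac{1}{\frac{2929}{2}} = \frac{2}{2929}$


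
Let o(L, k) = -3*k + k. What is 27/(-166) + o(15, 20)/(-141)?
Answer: 2833/23406 ≈ 0.12104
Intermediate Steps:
o(L, k) = -2*k
27/(-166) + o(15, 20)/(-141) = 27/(-166) - 2*20/(-141) = 27*(-1/166) - 40*(-1/141) = -27/166 + 40/141 = 2833/23406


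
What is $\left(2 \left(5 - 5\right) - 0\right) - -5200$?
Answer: $5200$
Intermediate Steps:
$\left(2 \left(5 - 5\right) - 0\right) - -5200 = \left(2 \cdot 0 + 0\right) + 5200 = \left(0 + 0\right) + 5200 = 0 + 5200 = 5200$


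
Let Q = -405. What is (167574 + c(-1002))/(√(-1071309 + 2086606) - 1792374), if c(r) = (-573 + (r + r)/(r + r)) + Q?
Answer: -298604131278/3212603540579 - 166597*√1015297/3212603540579 ≈ -0.093000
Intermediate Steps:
c(r) = -977 (c(r) = (-573 + (r + r)/(r + r)) - 405 = (-573 + (2*r)/((2*r))) - 405 = (-573 + (2*r)*(1/(2*r))) - 405 = (-573 + 1) - 405 = -572 - 405 = -977)
(167574 + c(-1002))/(√(-1071309 + 2086606) - 1792374) = (167574 - 977)/(√(-1071309 + 2086606) - 1792374) = 166597/(√1015297 - 1792374) = 166597/(-1792374 + √1015297)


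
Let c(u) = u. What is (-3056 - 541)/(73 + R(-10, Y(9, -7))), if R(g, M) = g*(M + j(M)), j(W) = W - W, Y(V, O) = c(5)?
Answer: -3597/23 ≈ -156.39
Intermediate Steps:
Y(V, O) = 5
j(W) = 0
R(g, M) = M*g (R(g, M) = g*(M + 0) = g*M = M*g)
(-3056 - 541)/(73 + R(-10, Y(9, -7))) = (-3056 - 541)/(73 + 5*(-10)) = -3597/(73 - 50) = -3597/23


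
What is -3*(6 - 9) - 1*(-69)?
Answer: 78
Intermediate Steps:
-3*(6 - 9) - 1*(-69) = -3*(-3) + 69 = 9 + 69 = 78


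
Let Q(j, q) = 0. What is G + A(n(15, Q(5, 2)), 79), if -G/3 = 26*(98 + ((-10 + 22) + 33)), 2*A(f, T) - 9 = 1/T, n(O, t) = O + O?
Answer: -880810/79 ≈ -11150.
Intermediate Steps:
n(O, t) = 2*O
A(f, T) = 9/2 + 1/(2*T)
G = -11154 (G = -78*(98 + ((-10 + 22) + 33)) = -78*(98 + (12 + 33)) = -78*(98 + 45) = -78*143 = -3*3718 = -11154)
G + A(n(15, Q(5, 2)), 79) = -11154 + (1/2)*(1 + 9*79)/79 = -11154 + (1/2)*(1/79)*(1 + 711) = -11154 + (1/2)*(1/79)*712 = -11154 + 356/79 = -880810/79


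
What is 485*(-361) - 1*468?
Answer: -175553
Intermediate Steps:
485*(-361) - 1*468 = -175085 - 468 = -175553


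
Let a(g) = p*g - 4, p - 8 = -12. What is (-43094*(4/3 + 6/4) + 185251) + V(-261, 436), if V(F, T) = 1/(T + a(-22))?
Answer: 98516083/1560 ≈ 63151.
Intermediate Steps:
p = -4 (p = 8 - 12 = -4)
a(g) = -4 - 4*g (a(g) = -4*g - 4 = -4 - 4*g)
V(F, T) = 1/(84 + T) (V(F, T) = 1/(T + (-4 - 4*(-22))) = 1/(T + (-4 + 88)) = 1/(T + 84) = 1/(84 + T))
(-43094*(4/3 + 6/4) + 185251) + V(-261, 436) = (-43094*(4/3 + 6/4) + 185251) + 1/(84 + 436) = (-43094*(4*(⅓) + 6*(¼)) + 185251) + 1/520 = (-43094*(4/3 + 3/2) + 185251) + 1/520 = (-43094*17/6 + 185251) + 1/520 = (-366299/3 + 185251) + 1/520 = 189454/3 + 1/520 = 98516083/1560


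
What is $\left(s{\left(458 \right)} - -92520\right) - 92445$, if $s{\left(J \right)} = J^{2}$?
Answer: $209839$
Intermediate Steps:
$\left(s{\left(458 \right)} - -92520\right) - 92445 = \left(458^{2} - -92520\right) - 92445 = \left(209764 + 92520\right) - 92445 = 302284 - 92445 = 209839$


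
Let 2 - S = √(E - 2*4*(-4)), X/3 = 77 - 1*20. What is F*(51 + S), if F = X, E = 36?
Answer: 9063 - 342*√17 ≈ 7652.9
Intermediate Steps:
X = 171 (X = 3*(77 - 1*20) = 3*(77 - 20) = 3*57 = 171)
F = 171
S = 2 - 2*√17 (S = 2 - √(36 - 2*4*(-4)) = 2 - √(36 - 8*(-4)) = 2 - √(36 + 32) = 2 - √68 = 2 - 2*√17 ≈ -6.2462)
F*(51 + S) = 171*(51 + (2 - 2*√17)) = 171*(53 - 2*√17) = 9063 - 342*√17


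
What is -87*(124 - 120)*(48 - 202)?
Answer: 53592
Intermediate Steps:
-87*(124 - 120)*(48 - 202) = -348*(-154) = -87*(-616) = 53592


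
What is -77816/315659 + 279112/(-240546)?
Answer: -53411271172/37965254907 ≈ -1.4068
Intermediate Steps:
-77816/315659 + 279112/(-240546) = -77816*1/315659 + 279112*(-1/240546) = -77816/315659 - 139556/120273 = -53411271172/37965254907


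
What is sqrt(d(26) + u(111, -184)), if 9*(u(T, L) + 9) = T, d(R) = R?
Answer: 2*sqrt(66)/3 ≈ 5.4160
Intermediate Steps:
u(T, L) = -9 + T/9
sqrt(d(26) + u(111, -184)) = sqrt(26 + (-9 + (1/9)*111)) = sqrt(26 + (-9 + 37/3)) = sqrt(26 + 10/3) = sqrt(88/3) = 2*sqrt(66)/3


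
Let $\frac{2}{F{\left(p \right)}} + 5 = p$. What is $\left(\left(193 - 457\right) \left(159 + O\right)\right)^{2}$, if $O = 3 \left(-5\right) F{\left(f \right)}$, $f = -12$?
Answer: $\frac{520579566144}{289} \approx 1.8013 \cdot 10^{9}$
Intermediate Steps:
$F{\left(p \right)} = \frac{2}{-5 + p}$
$O = \frac{30}{17}$ ($O = 3 \left(-5\right) \frac{2}{-5 - 12} = - 15 \frac{2}{-17} = - 15 \cdot 2 \left(- \frac{1}{17}\right) = \left(-15\right) \left(- \frac{2}{17}\right) = \frac{30}{17} \approx 1.7647$)
$\left(\left(193 - 457\right) \left(159 + O\right)\right)^{2} = \left(\left(193 - 457\right) \left(159 + \frac{30}{17}\right)\right)^{2} = \left(\left(-264\right) \frac{2733}{17}\right)^{2} = \left(- \frac{721512}{17}\right)^{2} = \frac{520579566144}{289}$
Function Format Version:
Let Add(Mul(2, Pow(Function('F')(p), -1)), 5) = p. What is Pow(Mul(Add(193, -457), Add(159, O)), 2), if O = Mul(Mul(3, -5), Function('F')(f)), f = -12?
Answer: Rational(520579566144, 289) ≈ 1.8013e+9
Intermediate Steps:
Function('F')(p) = Mul(2, Pow(Add(-5, p), -1))
O = Rational(30, 17) (O = Mul(Mul(3, -5), Mul(2, Pow(Add(-5, -12), -1))) = Mul(-15, Mul(2, Pow(-17, -1))) = Mul(-15, Mul(2, Rational(-1, 17))) = Mul(-15, Rational(-2, 17)) = Rational(30, 17) ≈ 1.7647)
Pow(Mul(Add(193, -457), Add(159, O)), 2) = Pow(Mul(Add(193, -457), Add(159, Rational(30, 17))), 2) = Pow(Mul(-264, Rational(2733, 17)), 2) = Pow(Rational(-721512, 17), 2) = Rational(520579566144, 289)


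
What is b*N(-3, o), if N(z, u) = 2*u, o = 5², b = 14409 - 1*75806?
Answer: -3069850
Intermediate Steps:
b = -61397 (b = 14409 - 75806 = -61397)
o = 25
b*N(-3, o) = -122794*25 = -61397*50 = -3069850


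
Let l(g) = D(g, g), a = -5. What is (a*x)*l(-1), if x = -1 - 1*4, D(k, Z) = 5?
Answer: 125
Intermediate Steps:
l(g) = 5
x = -5 (x = -1 - 4 = -5)
(a*x)*l(-1) = -5*(-5)*5 = 25*5 = 125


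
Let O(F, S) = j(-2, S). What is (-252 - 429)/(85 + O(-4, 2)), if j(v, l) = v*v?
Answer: -681/89 ≈ -7.6517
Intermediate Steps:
j(v, l) = v²
O(F, S) = 4 (O(F, S) = (-2)² = 4)
(-252 - 429)/(85 + O(-4, 2)) = (-252 - 429)/(85 + 4) = -681/89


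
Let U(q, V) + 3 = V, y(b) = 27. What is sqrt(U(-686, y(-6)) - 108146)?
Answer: I*sqrt(108122) ≈ 328.82*I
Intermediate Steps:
U(q, V) = -3 + V
sqrt(U(-686, y(-6)) - 108146) = sqrt((-3 + 27) - 108146) = sqrt(24 - 108146) = sqrt(-108122) = I*sqrt(108122)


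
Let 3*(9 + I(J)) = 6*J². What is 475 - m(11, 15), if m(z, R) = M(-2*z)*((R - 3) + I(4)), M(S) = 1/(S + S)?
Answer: 20935/44 ≈ 475.80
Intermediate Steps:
M(S) = 1/(2*S)
I(J) = -9 + 2*J² (I(J) = -9 + (6*J²)/3 = -9 + 2*J²)
m(z, R) = -(20 + R)/(4*z) (m(z, R) = (1/(2*((-2*z))))*((R - 3) + (-9 + 2*4²)) = ((-1/(2*z))/2)*((-3 + R) + (-9 + 2*16)) = (-1/(4*z))*((-3 + R) + (-9 + 32)) = (-1/(4*z))*((-3 + R) + 23) = (-1/(4*z))*(20 + R) = -(20 + R)/(4*z))
475 - m(11, 15) = 475 - (-20 - 1*15)/(4*11) = 475 - (-20 - 15)/(4*11) = 475 - (-35)/(4*11) = 475 - 1*(-35/44) = 475 + 35/44 = 20935/44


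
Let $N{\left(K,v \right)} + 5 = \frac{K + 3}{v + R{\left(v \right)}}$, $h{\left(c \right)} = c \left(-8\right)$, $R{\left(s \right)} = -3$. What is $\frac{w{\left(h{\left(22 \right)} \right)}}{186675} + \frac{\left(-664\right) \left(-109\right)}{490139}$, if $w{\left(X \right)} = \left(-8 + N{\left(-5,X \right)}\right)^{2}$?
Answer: $\frac{5807316314849}{39088609266811} \approx 0.14857$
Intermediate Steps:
$h{\left(c \right)} = - 8 c$
$N{\left(K,v \right)} = -5 + \frac{3 + K}{-3 + v}$ ($N{\left(K,v \right)} = -5 + \frac{K + 3}{v - 3} = -5 + \frac{3 + K}{-3 + v}$)
$w{\left(X \right)} = \left(-8 + \frac{13 - 5 X}{-3 + X}\right)^{2}$ ($w{\left(X \right)} = \left(-8 + \frac{18 - 5 - 5 X}{-3 + X}\right)^{2} = \left(-8 + \frac{13 - 5 X}{-3 + X}\right)^{2}$)
$\frac{w{\left(h{\left(22 \right)} \right)}}{186675} + \frac{\left(-664\right) \left(-109\right)}{490139} = \frac{\left(-37 + 13 \left(\left(-8\right) 22\right)\right)^{2} \frac{1}{\left(-3 - 176\right)^{2}}}{186675} + \frac{\left(-664\right) \left(-109\right)}{490139} = \frac{\left(-37 + 13 \left(-176\right)\right)^{2}}{\left(-3 - 176\right)^{2}} \cdot \frac{1}{186675} + 72376 \cdot \frac{1}{490139} = \frac{\left(-37 - 2288\right)^{2}}{32041} \cdot \frac{1}{186675} + \frac{72376}{490139} = \left(-2325\right)^{2} \cdot \frac{1}{32041} \cdot \frac{1}{186675} + \frac{72376}{490139} = 5405625 \cdot \frac{1}{32041} \cdot \frac{1}{186675} + \frac{72376}{490139} = \frac{5405625}{32041} \cdot \frac{1}{186675} + \frac{72376}{490139} = \frac{72075}{79750049} + \frac{72376}{490139} = \frac{5807316314849}{39088609266811}$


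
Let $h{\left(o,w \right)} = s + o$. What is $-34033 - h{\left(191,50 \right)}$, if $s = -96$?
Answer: $-34128$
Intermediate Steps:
$h{\left(o,w \right)} = -96 + o$
$-34033 - h{\left(191,50 \right)} = -34033 - \left(-96 + 191\right) = -34033 - 95 = -34128$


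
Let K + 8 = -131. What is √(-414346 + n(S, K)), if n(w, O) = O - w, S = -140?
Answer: I*√414345 ≈ 643.7*I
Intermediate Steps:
K = -139 (K = -8 - 131 = -139)
√(-414346 + n(S, K)) = √(-414346 + (-139 - 1*(-140))) = √(-414346 + (-139 + 140)) = √(-414346 + 1) = √(-414345) = I*√414345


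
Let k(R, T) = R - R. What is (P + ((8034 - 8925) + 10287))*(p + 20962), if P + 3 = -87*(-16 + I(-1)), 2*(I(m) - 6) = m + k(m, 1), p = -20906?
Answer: 577164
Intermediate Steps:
k(R, T) = 0
I(m) = 6 + m/2 (I(m) = 6 + (m + 0)/2 = 6 + m/2)
P = 1821/2 (P = -3 - 87*(-16 + (6 + (1/2)*(-1))) = -3 - 87*(-16 + (6 - 1/2)) = -3 - 87*(-16 + 11/2) = -3 - 87*(-21/2) = -3 + 1827/2 = 1821/2 ≈ 910.50)
(P + ((8034 - 8925) + 10287))*(p + 20962) = (1821/2 + ((8034 - 8925) + 10287))*(-20906 + 20962) = (1821/2 + (-891 + 10287))*56 = (1821/2 + 9396)*56 = (20613/2)*56 = 577164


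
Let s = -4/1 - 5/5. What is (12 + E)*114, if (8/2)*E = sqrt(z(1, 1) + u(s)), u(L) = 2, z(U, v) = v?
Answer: 1368 + 57*sqrt(3)/2 ≈ 1417.4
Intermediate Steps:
s = -5 (s = -4*1 - 5*1/5 = -4 - 1 = -5)
E = sqrt(3)/4 (E = sqrt(1 + 2)/4 = sqrt(3)/4 ≈ 0.43301)
(12 + E)*114 = (12 + sqrt(3)/4)*114 = 1368 + 57*sqrt(3)/2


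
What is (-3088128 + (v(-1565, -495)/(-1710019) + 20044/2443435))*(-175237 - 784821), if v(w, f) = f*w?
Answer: 12387810490863933185259122/4178320275265 ≈ 2.9648e+12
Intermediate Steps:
(-3088128 + (v(-1565, -495)/(-1710019) + 20044/2443435))*(-175237 - 784821) = (-3088128 + (-495*(-1565)/(-1710019) + 20044/2443435))*(-175237 - 784821) = (-3088128 + (774675*(-1/1710019) + 20044*(1/2443435)))*(-960058) = (-3088128 + (-774675/1710019 + 20044/2443435))*(-960058) = (-3088128 - 1858592387789/4178320275265)*(-960058) = -12903189693605941709/4178320275265*(-960058) = 12387810490863933185259122/4178320275265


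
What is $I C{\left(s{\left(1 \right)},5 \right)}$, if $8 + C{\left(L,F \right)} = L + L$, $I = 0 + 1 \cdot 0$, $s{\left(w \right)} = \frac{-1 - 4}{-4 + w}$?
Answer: $0$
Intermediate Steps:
$s{\left(w \right)} = - \frac{5}{-4 + w}$
$I = 0$ ($I = 0 + 0 = 0$)
$C{\left(L,F \right)} = -8 + 2 L$ ($C{\left(L,F \right)} = -8 + \left(L + L\right) = -8 + 2 L$)
$I C{\left(s{\left(1 \right)},5 \right)} = 0 \left(-8 + 2 \left(- \frac{5}{-4 + 1}\right)\right) = 0 \left(-8 + 2 \left(- \frac{5}{-3}\right)\right) = 0 \left(-8 + 2 \left(\left(-5\right) \left(- \frac{1}{3}\right)\right)\right) = 0 \left(-8 + 2 \cdot \frac{5}{3}\right) = 0 \left(-8 + \frac{10}{3}\right) = 0 \left(- \frac{14}{3}\right) = 0$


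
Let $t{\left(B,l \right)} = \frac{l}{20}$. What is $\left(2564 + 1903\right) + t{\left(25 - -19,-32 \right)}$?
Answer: $\frac{22327}{5} \approx 4465.4$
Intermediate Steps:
$t{\left(B,l \right)} = \frac{l}{20}$ ($t{\left(B,l \right)} = l \frac{1}{20} = \frac{l}{20}$)
$\left(2564 + 1903\right) + t{\left(25 - -19,-32 \right)} = \left(2564 + 1903\right) + \frac{1}{20} \left(-32\right) = 4467 - \frac{8}{5} = \frac{22327}{5}$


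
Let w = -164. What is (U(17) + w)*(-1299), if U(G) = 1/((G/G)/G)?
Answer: 190953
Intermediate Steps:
U(G) = G (U(G) = 1/(1/G) = G)
(U(17) + w)*(-1299) = (17 - 164)*(-1299) = -147*(-1299) = 190953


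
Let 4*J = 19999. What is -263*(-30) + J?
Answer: 51559/4 ≈ 12890.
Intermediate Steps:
J = 19999/4 (J = (1/4)*19999 = 19999/4 ≈ 4999.8)
-263*(-30) + J = -263*(-30) + 19999/4 = 7890 + 19999/4 = 51559/4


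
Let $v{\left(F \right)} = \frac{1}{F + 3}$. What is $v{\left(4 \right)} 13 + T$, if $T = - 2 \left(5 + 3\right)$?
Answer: $- \frac{99}{7} \approx -14.143$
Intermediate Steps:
$v{\left(F \right)} = \frac{1}{3 + F}$
$T = -16$ ($T = \left(-2\right) 8 = -16$)
$v{\left(4 \right)} 13 + T = \frac{1}{3 + 4} \cdot 13 - 16 = \frac{1}{7} \cdot 13 - 16 = \frac{13}{7} - 16 = - \frac{99}{7}$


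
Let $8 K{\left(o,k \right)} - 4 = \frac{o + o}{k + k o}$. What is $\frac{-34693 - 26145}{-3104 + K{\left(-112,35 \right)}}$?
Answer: $\frac{67530180}{3444877} \approx 19.603$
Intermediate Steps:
$K{\left(o,k \right)} = \frac{1}{2} + \frac{o}{4 \left(k + k o\right)}$ ($K{\left(o,k \right)} = \frac{1}{2} + \frac{\left(o + o\right) \frac{1}{k + k o}}{8} = \frac{1}{2} + \frac{2 o \frac{1}{k + k o}}{8} = \frac{1}{2} + \frac{o}{4 \left(k + k o\right)}$)
$\frac{-34693 - 26145}{-3104 + K{\left(-112,35 \right)}} = \frac{-34693 - 26145}{-3104 + \frac{-112 + 2 \cdot 35 + 2 \cdot 35 \left(-112\right)}{4 \cdot 35 \left(1 - 112\right)}} = - \frac{60838}{-3104 + \frac{1}{4} \cdot \frac{1}{35} \frac{1}{-111} \left(-112 + 70 - 7840\right)} = - \frac{60838}{-3104 + \frac{1}{4} \cdot \frac{1}{35} \left(- \frac{1}{111}\right) \left(-7882\right)} = - \frac{60838}{-3104 + \frac{563}{1110}} = - \frac{60838}{- \frac{3444877}{1110}} = \left(-60838\right) \left(- \frac{1110}{3444877}\right) = \frac{67530180}{3444877}$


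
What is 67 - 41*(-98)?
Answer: 4085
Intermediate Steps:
67 - 41*(-98) = 67 + 4018 = 4085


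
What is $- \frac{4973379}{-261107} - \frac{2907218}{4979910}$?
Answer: $\frac{12003942422782}{650144680185} \approx 18.464$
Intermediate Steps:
$- \frac{4973379}{-261107} - \frac{2907218}{4979910} = \left(-4973379\right) \left(- \frac{1}{261107}\right) - \frac{1453609}{2489955} = \frac{4973379}{261107} - \frac{1453609}{2489955} = \frac{12003942422782}{650144680185}$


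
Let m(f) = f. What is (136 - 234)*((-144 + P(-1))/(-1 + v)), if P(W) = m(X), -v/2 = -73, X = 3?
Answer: 13818/145 ≈ 95.297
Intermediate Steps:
v = 146 (v = -2*(-73) = 146)
P(W) = 3
(136 - 234)*((-144 + P(-1))/(-1 + v)) = (136 - 234)*((-144 + 3)/(-1 + 146)) = -(-13818)/145 = -98*(-141/145) = 13818/145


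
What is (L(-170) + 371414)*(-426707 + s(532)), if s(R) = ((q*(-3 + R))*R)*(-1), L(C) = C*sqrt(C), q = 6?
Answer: -785642748850 + 359596750*I*sqrt(170) ≈ -7.8564e+11 + 4.6886e+9*I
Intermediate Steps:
L(C) = C**(3/2)
s(R) = -R*(-18 + 6*R) (s(R) = ((6*(-3 + R))*R)*(-1) = ((-18 + 6*R)*R)*(-1) = (R*(-18 + 6*R))*(-1) = -R*(-18 + 6*R))
(L(-170) + 371414)*(-426707 + s(532)) = ((-170)**(3/2) + 371414)*(-426707 + 6*532*(3 - 1*532)) = (-170*I*sqrt(170) + 371414)*(-426707 + 6*532*(3 - 532)) = (371414 - 170*I*sqrt(170))*(-426707 + 6*532*(-529)) = (371414 - 170*I*sqrt(170))*(-426707 - 1688568) = (371414 - 170*I*sqrt(170))*(-2115275) = -785642748850 + 359596750*I*sqrt(170)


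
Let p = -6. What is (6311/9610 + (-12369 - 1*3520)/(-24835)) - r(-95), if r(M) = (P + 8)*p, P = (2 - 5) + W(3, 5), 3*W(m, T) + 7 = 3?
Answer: 222401707/9546574 ≈ 23.297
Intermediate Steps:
W(m, T) = -4/3 (W(m, T) = -7/3 + (⅓)*3 = -7/3 + 1 = -4/3)
P = -13/3 (P = (2 - 5) - 4/3 = -3 - 4/3 = -13/3 ≈ -4.3333)
r(M) = -22 (r(M) = (-13/3 + 8)*(-6) = (11/3)*(-6) = -22)
(6311/9610 + (-12369 - 1*3520)/(-24835)) - r(-95) = (6311/9610 + (-12369 - 1*3520)/(-24835)) - 1*(-22) = (6311*(1/9610) + (-12369 - 3520)*(-1/24835)) + 22 = (6311/9610 - 15889*(-1/24835)) + 22 = (6311/9610 + 15889/24835) + 22 = 12377079/9546574 + 22 = 222401707/9546574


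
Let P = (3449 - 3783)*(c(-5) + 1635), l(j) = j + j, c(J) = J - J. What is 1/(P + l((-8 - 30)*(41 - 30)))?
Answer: -1/546926 ≈ -1.8284e-6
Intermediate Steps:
c(J) = 0
l(j) = 2*j
P = -546090 (P = (3449 - 3783)*(0 + 1635) = -334*1635 = -546090)
1/(P + l((-8 - 30)*(41 - 30))) = 1/(-546090 + 2*((-8 - 30)*(41 - 30))) = 1/(-546090 + 2*(-38*11)) = 1/(-546090 + 2*(-418)) = 1/(-546090 - 836) = 1/(-546926) = -1/546926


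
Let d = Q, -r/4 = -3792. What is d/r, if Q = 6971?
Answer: 6971/15168 ≈ 0.45959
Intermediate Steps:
r = 15168 (r = -4*(-3792) = 15168)
d = 6971
d/r = 6971/15168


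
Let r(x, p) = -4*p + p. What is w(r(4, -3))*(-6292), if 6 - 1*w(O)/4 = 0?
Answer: -151008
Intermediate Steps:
r(x, p) = -3*p
w(O) = 24 (w(O) = 24 - 4*0 = 24 + 0 = 24)
w(r(4, -3))*(-6292) = 24*(-6292) = -151008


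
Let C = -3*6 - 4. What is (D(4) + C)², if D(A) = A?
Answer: 324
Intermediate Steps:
C = -22 (C = -18 - 4 = -22)
(D(4) + C)² = (4 - 22)² = (-18)² = 324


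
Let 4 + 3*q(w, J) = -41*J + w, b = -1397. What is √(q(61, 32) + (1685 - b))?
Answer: √23973/3 ≈ 51.611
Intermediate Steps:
q(w, J) = -4/3 - 41*J/3 + w/3 (q(w, J) = -4/3 + (-41*J + w)/3 = -4/3 + (w - 41*J)/3 = -4/3 + (-41*J/3 + w/3) = -4/3 - 41*J/3 + w/3)
√(q(61, 32) + (1685 - b)) = √((-4/3 - 41/3*32 + (⅓)*61) + (1685 - 1*(-1397))) = √((-4/3 - 1312/3 + 61/3) + (1685 + 1397)) = √(-1255/3 + 3082) = √(7991/3) = √23973/3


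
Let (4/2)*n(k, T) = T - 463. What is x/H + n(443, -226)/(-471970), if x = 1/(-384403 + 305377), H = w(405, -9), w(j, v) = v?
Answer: 245492083/335681110980 ≈ 0.00073132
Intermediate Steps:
n(k, T) = -463/2 + T/2 (n(k, T) = (T - 463)/2 = (-463 + T)/2 = -463/2 + T/2)
H = -9
x = -1/79026 (x = 1/(-79026) = -1/79026 ≈ -1.2654e-5)
x/H + n(443, -226)/(-471970) = -1/79026/(-9) + (-463/2 + (½)*(-226))/(-471970) = -1/79026*(-⅑) + (-463/2 - 113)*(-1/471970) = 1/711234 - 689/2*(-1/471970) = 1/711234 + 689/943940 = 245492083/335681110980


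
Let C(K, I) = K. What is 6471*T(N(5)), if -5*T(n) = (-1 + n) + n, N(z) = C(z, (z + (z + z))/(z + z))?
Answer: -58239/5 ≈ -11648.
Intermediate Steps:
N(z) = z
T(n) = ⅕ - 2*n/5 (T(n) = -((-1 + n) + n)/5 = -(-1 + 2*n)/5 = ⅕ - 2*n/5)
6471*T(N(5)) = 6471*(⅕ - ⅖*5) = 6471*(⅕ - 2) = 6471*(-9/5) = -58239/5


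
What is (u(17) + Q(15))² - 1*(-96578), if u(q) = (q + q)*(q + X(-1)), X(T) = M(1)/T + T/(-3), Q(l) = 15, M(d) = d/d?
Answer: 3796723/9 ≈ 4.2186e+5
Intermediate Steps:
M(d) = 1
X(T) = 1/T - T/3 (X(T) = 1/T + T/(-3) = 1/T + T*(-⅓) = 1/T - T/3)
u(q) = 2*q*(-⅔ + q) (u(q) = (q + q)*(q + (1/(-1) - ⅓*(-1))) = (2*q)*(q + (-1 + ⅓)) = (2*q)*(q - ⅔) = (2*q)*(-⅔ + q) = 2*q*(-⅔ + q))
(u(17) + Q(15))² - 1*(-96578) = ((⅔)*17*(-2 + 3*17) + 15)² - 1*(-96578) = ((⅔)*17*(-2 + 51) + 15)² + 96578 = ((⅔)*17*49 + 15)² + 96578 = (1666/3 + 15)² + 96578 = (1711/3)² + 96578 = 2927521/9 + 96578 = 3796723/9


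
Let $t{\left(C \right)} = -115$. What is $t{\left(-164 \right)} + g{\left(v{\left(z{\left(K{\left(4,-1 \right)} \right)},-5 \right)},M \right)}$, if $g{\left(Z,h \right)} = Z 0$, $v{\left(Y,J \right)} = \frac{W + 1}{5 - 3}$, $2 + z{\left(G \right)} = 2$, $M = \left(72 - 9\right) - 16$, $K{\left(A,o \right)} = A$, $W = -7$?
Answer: $-115$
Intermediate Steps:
$M = 47$ ($M = 63 - 16 = 47$)
$z{\left(G \right)} = 0$ ($z{\left(G \right)} = -2 + 2 = 0$)
$v{\left(Y,J \right)} = -3$ ($v{\left(Y,J \right)} = \frac{-7 + 1}{5 - 3} = - \frac{6}{2} = \left(-6\right) \frac{1}{2} = -3$)
$g{\left(Z,h \right)} = 0$
$t{\left(-164 \right)} + g{\left(v{\left(z{\left(K{\left(4,-1 \right)} \right)},-5 \right)},M \right)} = -115 + 0 = -115$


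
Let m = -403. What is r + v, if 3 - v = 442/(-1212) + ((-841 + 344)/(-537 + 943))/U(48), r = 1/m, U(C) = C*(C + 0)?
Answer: 18290674105/5439223296 ≈ 3.3627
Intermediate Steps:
U(C) = C² (U(C) = C*C = C²)
r = -1/403 (r = 1/(-403) = -1/403 ≈ -0.0024814)
v = 45419779/13496832 (v = 3 - (442/(-1212) + ((-841 + 344)/(-537 + 943))/(48²)) = 3 - (442*(-1/1212) - 497/406/2304) = 3 - (-221/606 - 497*1/406*(1/2304)) = 3 - (-221/606 - 71/58*1/2304) = 3 - (-221/606 - 71/133632) = 3 - 1*(-4929283/13496832) = 3 + 4929283/13496832 = 45419779/13496832 ≈ 3.3652)
r + v = -1/403 + 45419779/13496832 = 18290674105/5439223296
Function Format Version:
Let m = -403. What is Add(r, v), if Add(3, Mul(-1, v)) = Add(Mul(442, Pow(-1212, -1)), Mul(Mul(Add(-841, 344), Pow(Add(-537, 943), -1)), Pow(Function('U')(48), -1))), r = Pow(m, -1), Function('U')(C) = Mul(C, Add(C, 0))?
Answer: Rational(18290674105, 5439223296) ≈ 3.3627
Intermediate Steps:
Function('U')(C) = Pow(C, 2) (Function('U')(C) = Mul(C, C) = Pow(C, 2))
r = Rational(-1, 403) (r = Pow(-403, -1) = Rational(-1, 403) ≈ -0.0024814)
v = Rational(45419779, 13496832) (v = Add(3, Mul(-1, Add(Mul(442, Pow(-1212, -1)), Mul(Mul(Add(-841, 344), Pow(Add(-537, 943), -1)), Pow(Pow(48, 2), -1))))) = Add(3, Mul(-1, Add(Mul(442, Rational(-1, 1212)), Mul(Mul(-497, Pow(406, -1)), Pow(2304, -1))))) = Add(3, Mul(-1, Add(Rational(-221, 606), Mul(Mul(-497, Rational(1, 406)), Rational(1, 2304))))) = Add(3, Mul(-1, Add(Rational(-221, 606), Mul(Rational(-71, 58), Rational(1, 2304))))) = Add(3, Mul(-1, Add(Rational(-221, 606), Rational(-71, 133632)))) = Add(3, Mul(-1, Rational(-4929283, 13496832))) = Add(3, Rational(4929283, 13496832)) = Rational(45419779, 13496832) ≈ 3.3652)
Add(r, v) = Add(Rational(-1, 403), Rational(45419779, 13496832)) = Rational(18290674105, 5439223296)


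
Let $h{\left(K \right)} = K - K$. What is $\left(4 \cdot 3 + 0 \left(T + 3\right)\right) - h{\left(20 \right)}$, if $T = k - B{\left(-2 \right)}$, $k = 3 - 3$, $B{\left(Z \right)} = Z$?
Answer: $12$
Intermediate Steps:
$h{\left(K \right)} = 0$
$k = 0$
$T = 2$ ($T = 0 - -2 = 0 + 2 = 2$)
$\left(4 \cdot 3 + 0 \left(T + 3\right)\right) - h{\left(20 \right)} = \left(4 \cdot 3 + 0 \left(2 + 3\right)\right) - 0 = \left(12 + 0 \cdot 5\right) + 0 = \left(12 + 0\right) + 0 = 12 + 0 = 12$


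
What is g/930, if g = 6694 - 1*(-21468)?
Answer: 14081/465 ≈ 30.282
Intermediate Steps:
g = 28162 (g = 6694 + 21468 = 28162)
g/930 = 28162/930 = 28162*(1/930) = 14081/465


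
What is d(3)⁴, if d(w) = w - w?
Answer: 0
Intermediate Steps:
d(w) = 0
d(3)⁴ = 0⁴ = 0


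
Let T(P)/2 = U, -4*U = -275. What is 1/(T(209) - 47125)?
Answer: -2/93975 ≈ -2.1282e-5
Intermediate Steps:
U = 275/4 (U = -1/4*(-275) = 275/4 ≈ 68.750)
T(P) = 275/2 (T(P) = 2*(275/4) = 275/2)
1/(T(209) - 47125) = 1/(275/2 - 47125) = 1/(-93975/2) = -2/93975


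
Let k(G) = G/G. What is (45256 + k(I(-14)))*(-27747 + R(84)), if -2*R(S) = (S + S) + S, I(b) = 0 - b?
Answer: -1261448361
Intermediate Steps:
I(b) = -b
k(G) = 1
R(S) = -3*S/2 (R(S) = -((S + S) + S)/2 = -(2*S + S)/2 = -3*S/2)
(45256 + k(I(-14)))*(-27747 + R(84)) = (45256 + 1)*(-27747 - 3/2*84) = 45257*(-27747 - 126) = 45257*(-27873) = -1261448361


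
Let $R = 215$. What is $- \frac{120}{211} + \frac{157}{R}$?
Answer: $\frac{7327}{45365} \approx 0.16151$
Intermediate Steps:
$- \frac{120}{211} + \frac{157}{R} = - \frac{120}{211} + \frac{157}{215} = \frac{7327}{45365}$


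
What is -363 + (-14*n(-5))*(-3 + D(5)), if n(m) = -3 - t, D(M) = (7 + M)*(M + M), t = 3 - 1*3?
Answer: 4551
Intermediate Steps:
t = 0 (t = 3 - 3 = 0)
D(M) = 2*M*(7 + M) (D(M) = (7 + M)*(2*M) = 2*M*(7 + M))
n(m) = -3 (n(m) = -3 - 1*0 = -3 + 0 = -3)
-363 + (-14*n(-5))*(-3 + D(5)) = -363 + (-14*(-3))*(-3 + 2*5*(7 + 5)) = -363 + 42*(-3 + 2*5*12) = -363 + 42*(-3 + 120) = -363 + 42*117 = -363 + 4914 = 4551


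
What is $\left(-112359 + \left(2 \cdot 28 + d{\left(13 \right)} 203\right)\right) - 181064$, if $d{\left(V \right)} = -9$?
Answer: $-295194$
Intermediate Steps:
$\left(-112359 + \left(2 \cdot 28 + d{\left(13 \right)} 203\right)\right) - 181064 = \left(-112359 + \left(2 \cdot 28 - 1827\right)\right) - 181064 = \left(-112359 + \left(56 - 1827\right)\right) - 181064 = \left(-112359 - 1771\right) - 181064 = -114130 - 181064 = -295194$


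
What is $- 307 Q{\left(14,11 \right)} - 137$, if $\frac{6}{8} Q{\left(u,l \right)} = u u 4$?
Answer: $- \frac{963163}{3} \approx -3.2105 \cdot 10^{5}$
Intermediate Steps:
$Q{\left(u,l \right)} = \frac{16 u^{2}}{3}$ ($Q{\left(u,l \right)} = \frac{4 u u 4}{3} = \frac{4 u^{2} \cdot 4}{3} = \frac{4 \cdot 4 u^{2}}{3} = \frac{16 u^{2}}{3}$)
$- 307 Q{\left(14,11 \right)} - 137 = - 307 \frac{16 \cdot 14^{2}}{3} - 137 = - 307 \cdot \frac{16}{3} \cdot 196 - 137 = \left(-307\right) \frac{3136}{3} - 137 = - \frac{962752}{3} - 137 = - \frac{963163}{3}$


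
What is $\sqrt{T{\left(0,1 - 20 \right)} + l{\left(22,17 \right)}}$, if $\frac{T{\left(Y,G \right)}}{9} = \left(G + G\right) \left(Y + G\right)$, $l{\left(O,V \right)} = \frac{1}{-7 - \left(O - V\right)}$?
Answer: $\frac{5 \sqrt{9357}}{6} \approx 80.61$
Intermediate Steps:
$l{\left(O,V \right)} = \frac{1}{-7 + V - O}$
$T{\left(Y,G \right)} = 18 G \left(G + Y\right)$ ($T{\left(Y,G \right)} = 9 \left(G + G\right) \left(Y + G\right) = 9 \cdot 2 G \left(G + Y\right) = 18 G \left(G + Y\right)$)
$\sqrt{T{\left(0,1 - 20 \right)} + l{\left(22,17 \right)}} = \sqrt{18 \left(1 - 20\right) \left(\left(1 - 20\right) + 0\right) - \frac{1}{7 + 22 - 17}} = \sqrt{18 \left(-19\right) \left(-19 + 0\right) - \frac{1}{12}} = \sqrt{18 \left(-19\right) \left(-19\right) - \frac{1}{12}} = \sqrt{6498 - \frac{1}{12}} = \sqrt{\frac{77975}{12}} = \frac{5 \sqrt{9357}}{6}$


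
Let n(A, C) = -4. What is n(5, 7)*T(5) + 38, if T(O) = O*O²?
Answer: -462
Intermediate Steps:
T(O) = O³
n(5, 7)*T(5) + 38 = -4*5³ + 38 = -4*125 + 38 = -500 + 38 = -462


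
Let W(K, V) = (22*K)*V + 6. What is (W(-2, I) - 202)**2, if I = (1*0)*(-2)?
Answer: 38416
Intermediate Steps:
I = 0 (I = 0*(-2) = 0)
W(K, V) = 6 + 22*K*V (W(K, V) = 22*K*V + 6 = 6 + 22*K*V)
(W(-2, I) - 202)**2 = ((6 + 22*(-2)*0) - 202)**2 = ((6 + 0) - 202)**2 = (6 - 202)**2 = (-196)**2 = 38416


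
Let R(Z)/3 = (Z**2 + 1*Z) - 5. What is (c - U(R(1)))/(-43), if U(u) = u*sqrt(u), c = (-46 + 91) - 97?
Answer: 52/43 - 27*I/43 ≈ 1.2093 - 0.62791*I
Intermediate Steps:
c = -52 (c = 45 - 97 = -52)
R(Z) = -15 + 3*Z + 3*Z**2 (R(Z) = 3*((Z**2 + 1*Z) - 5) = 3*((Z**2 + Z) - 5) = 3*((Z + Z**2) - 5) = 3*(-5 + Z + Z**2) = -15 + 3*Z + 3*Z**2)
U(u) = u**(3/2)
(c - U(R(1)))/(-43) = (-52 - (-15 + 3*1 + 3*1**2)**(3/2))/(-43) = (-52 - (-15 + 3 + 3*1)**(3/2))*(-1/43) = (-52 - (-15 + 3 + 3)**(3/2))*(-1/43) = (-52 - (-9)**(3/2))*(-1/43) = (-52 - (-27)*I)*(-1/43) = (-52 + 27*I)*(-1/43) = 52/43 - 27*I/43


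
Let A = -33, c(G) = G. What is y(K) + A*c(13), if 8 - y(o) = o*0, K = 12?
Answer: -421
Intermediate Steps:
y(o) = 8 (y(o) = 8 - o*0 = 8 - 1*0 = 8 + 0 = 8)
y(K) + A*c(13) = 8 - 33*13 = 8 - 429 = -421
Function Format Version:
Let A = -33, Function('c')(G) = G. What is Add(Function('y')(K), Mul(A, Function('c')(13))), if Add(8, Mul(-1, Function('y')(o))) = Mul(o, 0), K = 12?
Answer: -421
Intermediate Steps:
Function('y')(o) = 8 (Function('y')(o) = Add(8, Mul(-1, Mul(o, 0))) = Add(8, Mul(-1, 0)) = Add(8, 0) = 8)
Add(Function('y')(K), Mul(A, Function('c')(13))) = Add(8, Mul(-33, 13)) = Add(8, -429) = -421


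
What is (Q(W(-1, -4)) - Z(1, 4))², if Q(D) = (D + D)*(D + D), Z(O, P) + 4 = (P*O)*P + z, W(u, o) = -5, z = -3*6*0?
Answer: 7744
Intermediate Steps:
z = 0 (z = -18*0 = 0)
Z(O, P) = -4 + O*P² (Z(O, P) = -4 + ((P*O)*P + 0) = -4 + ((O*P)*P + 0) = -4 + (O*P² + 0) = -4 + O*P²)
Q(D) = 4*D² (Q(D) = (2*D)*(2*D) = 4*D²)
(Q(W(-1, -4)) - Z(1, 4))² = (4*(-5)² - (-4 + 1*4²))² = (4*25 - (-4 + 1*16))² = (100 - (-4 + 16))² = (100 - 1*12)² = (100 - 12)² = 88² = 7744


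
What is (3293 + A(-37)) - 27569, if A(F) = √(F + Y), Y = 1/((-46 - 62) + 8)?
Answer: -24276 + I*√3701/10 ≈ -24276.0 + 6.0836*I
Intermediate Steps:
Y = -1/100 (Y = 1/(-108 + 8) = 1/(-100) = -1/100 ≈ -0.010000)
A(F) = √(-1/100 + F) (A(F) = √(F - 1/100) = √(-1/100 + F))
(3293 + A(-37)) - 27569 = (3293 + √(-1 + 100*(-37))/10) - 27569 = (3293 + √(-1 - 3700)/10) - 27569 = (3293 + √(-3701)/10) - 27569 = (3293 + (I*√3701)/10) - 27569 = (3293 + I*√3701/10) - 27569 = -24276 + I*√3701/10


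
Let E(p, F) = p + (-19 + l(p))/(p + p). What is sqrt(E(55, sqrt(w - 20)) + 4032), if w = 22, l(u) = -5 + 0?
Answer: sqrt(12362515)/55 ≈ 63.928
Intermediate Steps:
l(u) = -5
E(p, F) = p - 12/p (E(p, F) = p + (-19 - 5)/(p + p) = p - 24*1/(2*p) = p - 12/p)
sqrt(E(55, sqrt(w - 20)) + 4032) = sqrt((55 - 12/55) + 4032) = sqrt(3013/55 + 4032) = sqrt(224773/55) = sqrt(12362515)/55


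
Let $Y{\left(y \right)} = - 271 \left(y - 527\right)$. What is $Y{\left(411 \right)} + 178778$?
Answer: $210214$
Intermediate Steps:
$Y{\left(y \right)} = 142817 - 271 y$ ($Y{\left(y \right)} = - 271 \left(-527 + y\right) = 142817 - 271 y$)
$Y{\left(411 \right)} + 178778 = \left(142817 - 111381\right) + 178778 = 31436 + 178778 = 210214$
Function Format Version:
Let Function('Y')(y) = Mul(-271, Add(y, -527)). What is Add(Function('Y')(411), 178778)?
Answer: 210214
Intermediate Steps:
Function('Y')(y) = Add(142817, Mul(-271, y)) (Function('Y')(y) = Mul(-271, Add(-527, y)) = Add(142817, Mul(-271, y)))
Add(Function('Y')(411), 178778) = Add(Add(142817, Mul(-271, 411)), 178778) = Add(Add(142817, -111381), 178778) = Add(31436, 178778) = 210214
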